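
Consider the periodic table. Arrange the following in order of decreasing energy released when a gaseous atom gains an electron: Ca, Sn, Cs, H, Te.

Te > Sn > H > Cs > Ca

H is in period 1, group 1; Ca is in period 4, group 2; Sn is in period 5, group 14; Te is in period 5, group 16; Cs is in period 6, group 1.
Atoms with high Z_eff and room in the valence shell (especially the halogens) have the most exothermic electron affinities.
Neither a single period nor a single group — weigh both effects.
Cs > Ca: this pair runs against the simple trend — see the exception note.
H > Cs: H sits above Cs in group 1, so the down-group effect alone puts H higher.
Sn > H: the two effects oppose for this pair; the across-period effect wins (107 vs 73 kJ/mol).
Te > Sn: both are in period 5; the period trend gives Te the larger value.
Note the exception: Cs has a higher electron affinity than Ca, contrary to the simple trend — adding an electron to Ca (ns²) has to open a new, higher-energy np subshell, which is unfavourable.
Approximate values (kJ/mol): H 73, Ca 2, Sn 107, Te 190, Cs 46.
So from highest to lowest: Te > Sn > H > Cs > Ca.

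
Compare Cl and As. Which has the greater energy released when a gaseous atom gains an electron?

Cl is in period 3, group 17; As is in period 4, group 15.
Adding an electron releases more energy for atoms nearer the top right (short of the noble gases).
Neither a single period nor a single group — weigh both effects.
Cl > As: relative to As, both the across-period and down-group shifts push Cl's electron affinity up.
Tabulated electron affinity (kJ/mol): Cl 349, As 78.
So Cl has the greater energy released when a gaseous atom gains an electron (Cl > As).

Cl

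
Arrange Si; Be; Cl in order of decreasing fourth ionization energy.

Be > Cl > Si

Consider each +3 ion: Si³⁺ still has 1 valence electron; Be³⁺ is already 1 electron into the core; Cl³⁺ still has 4 valence electrons.
Core electrons are held far more tightly than valence electrons, so Be tops the IE_4 order.
Valence configurations: Si³⁺ [Ne]3s¹, Cl³⁺ [Ne]3s²3p².
Tabulated IE_4 (kJ/mol): Si 4356, Be 21007, Cl 5159.
Overall IE_4 order: Si < Cl < Be.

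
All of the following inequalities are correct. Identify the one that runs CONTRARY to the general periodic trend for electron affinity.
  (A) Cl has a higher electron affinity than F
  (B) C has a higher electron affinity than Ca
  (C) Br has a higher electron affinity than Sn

(A)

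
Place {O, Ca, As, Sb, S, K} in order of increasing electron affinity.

Ca, K, As, Sb, O, S

Adding an electron releases more energy for atoms nearer the top right (short of the noble gases).
Neither a single period nor a single group — weigh both effects.
K > Ca: this pair runs against the simple trend — see the exception note.
As > K: both are in period 4; the period trend gives As the larger value.
Sb > As: this pair runs against the simple trend — see the exception note.
O > Sb: relative to Sb, both the across-period and down-group shifts push O's electron affinity up.
S > O: this pair runs against the simple trend — see the exception note.
Note the exception: K has a higher electron affinity than Ca, contrary to the simple trend — adding an electron to Ca (ns²) has to open a new, higher-energy np subshell, which is unfavourable.
Note the exception: Sb has a higher electron affinity than As, contrary to the simple trend — both are half-filled np³, but the pairing/repulsion penalty for the added electron shrinks as the p orbitals become larger and more diffuse down the group, and for Sb that outweighs the weaker nuclear attraction.
Note the exception: S has a higher electron affinity than O, contrary to the simple trend — the compact 2p subshell of O repels the added electron more than S's larger 3p does.
For reference (kJ/mol): O 141, S 200, K 48, Ca 2, As 78, Sb 103.
So from lowest to highest: Ca < K < As < Sb < O < S.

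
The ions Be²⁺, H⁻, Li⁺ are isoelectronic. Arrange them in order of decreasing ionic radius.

H⁻ > Li⁺ > Be²⁺

All of these have 2 electrons, so size is governed by nuclear charge alone: the more protons, the stronger the pull on the same electron cloud, and the smaller the ion.
Nuclear charges: Be²⁺ (Z=4), Li⁺ (Z=3), H⁻ (Z=1).
Largest to smallest: H⁻ > Li⁺ > Be²⁺.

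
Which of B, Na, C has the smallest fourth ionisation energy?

C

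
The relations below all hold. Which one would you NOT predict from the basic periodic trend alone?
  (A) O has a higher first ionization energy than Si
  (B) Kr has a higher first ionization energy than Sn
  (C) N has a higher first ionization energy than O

The general trend: first ionization energy increases across a period and decreases down a group.
(A) O (period 2, group 16) vs Si (period 3, group 14): the stated order agrees with the simple trend.
(B) Kr (period 4, group 18) vs Sn (period 5, group 14): the stated order agrees with the simple trend.
(C) N (period 2, group 15) vs O (period 2, group 16): the stated order contradicts the simple trend.
The exception is (C): pairing an electron in O's 2p⁴ costs repulsion energy, so O ionizes more easily than half-filled N (2p³).

(C)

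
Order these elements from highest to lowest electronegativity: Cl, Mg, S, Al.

Mg is in period 3, group 2; Al is in period 3, group 13; S is in period 3, group 16; Cl is in period 3, group 17.
Electronegativity increases across a period and decreases down a group, tracking effective nuclear charge and atomic size.
All lie in period 3, so electronegativity increases left to right.
So from highest to lowest: Cl > S > Al > Mg.

Cl > S > Al > Mg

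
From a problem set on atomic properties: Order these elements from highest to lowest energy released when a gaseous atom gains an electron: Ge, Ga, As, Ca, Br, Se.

Br > Se > Ge > As > Ga > Ca

Ca is in period 4, group 2; Ga is in period 4, group 13; Ge is in period 4, group 14; As is in period 4, group 15; Se is in period 4, group 16; Br is in period 4, group 17.
Adding an electron releases more energy for atoms nearer the top right (short of the noble gases).
All lie in period 4; the across-period trend (electron affinity increases left to right) applies, with the exception below.
Note the exception: Ge has a higher electron affinity than As, contrary to the simple trend — adding an electron to As's half-filled 4p³ is unfavourable, so Ge (4p²) has the more exothermic EA.
For reference (kJ/mol): Ca 2, Ga 29, Ge 119, As 78, Se 195, Br 325.
So from highest to lowest: Br > Se > Ge > As > Ga > Ca.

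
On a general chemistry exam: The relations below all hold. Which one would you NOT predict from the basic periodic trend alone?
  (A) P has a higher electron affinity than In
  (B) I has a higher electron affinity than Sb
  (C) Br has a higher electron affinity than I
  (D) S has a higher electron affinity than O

The general trend: electron affinity increases across a period and decreases down a group.
(A) P (period 3, group 15) vs In (period 5, group 13): the stated order agrees with the simple trend.
(B) I (period 5, group 17) vs Sb (period 5, group 15): the stated order agrees with the simple trend.
(C) Br (period 4, group 17) vs I (period 5, group 17): the stated order agrees with the simple trend.
(D) S (period 3, group 16) vs O (period 2, group 16): the stated order contradicts the simple trend.
The exception is (D): the compact 2p subshell of O repels the added electron more than S's larger 3p does.

(D)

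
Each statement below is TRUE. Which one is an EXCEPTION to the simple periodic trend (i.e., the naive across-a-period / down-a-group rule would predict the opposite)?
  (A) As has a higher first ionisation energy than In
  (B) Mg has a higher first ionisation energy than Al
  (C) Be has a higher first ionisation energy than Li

The general trend: first ionisation energy increases across a period and decreases down a group.
(A) As (period 4, group 15) vs In (period 5, group 13): the stated order agrees with the simple trend.
(B) Mg (period 3, group 2) vs Al (period 3, group 13): the stated order contradicts the simple trend.
(C) Be (period 2, group 2) vs Li (period 2, group 1): the stated order agrees with the simple trend.
The exception is (B): Al's single 3p electron is easier to remove than one from Mg's filled 3s².

(B)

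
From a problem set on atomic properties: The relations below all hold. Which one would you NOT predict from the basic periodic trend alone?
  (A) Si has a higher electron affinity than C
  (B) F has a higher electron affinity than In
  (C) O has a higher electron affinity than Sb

(A)

The general trend: electron affinity increases across a period and decreases down a group.
(A) Si (period 3, group 14) vs C (period 2, group 14): the stated order contradicts the simple trend.
(B) F (period 2, group 17) vs In (period 5, group 13): the stated order agrees with the simple trend.
(C) O (period 2, group 16) vs Sb (period 5, group 15): the stated order agrees with the simple trend.
The exception is (A): Si's larger, more diffuse 3p orbitals accept an added electron slightly more readily than C's compact 2p.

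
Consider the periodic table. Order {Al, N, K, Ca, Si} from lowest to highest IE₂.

Ca < Si < Al < N < K

IE_2 is the cost of taking one more electron from the +1 cation: Al⁺ still has 2 valence electrons; N⁺ still has 4 valence electrons; K⁺ is the bare [Ar] core; Ca⁺ still has 1 valence electron; Si⁺ still has 3 valence electrons.
Pulling an electron out of a noble-gas core costs far more than removing a remaining valence electron, so K sits at the high end of IE_2.
Valence configurations: Al⁺ [Ne]3s², N⁺ [He]2s²2p², Ca⁺ [Ar]4s¹, Si⁺ [Ne]3s²3p¹.
Si⁺ loses a lone 3p electron whereas Al⁺ must break into a filled 3s² pair, so IE_2(Al) > IE_2(Si) even though Si has the higher nuclear charge.
The numbers (kJ/mol): Al 1817, N 2856, K 3052, Ca 1145, Si 1577.
Overall IE_2 order: Ca < Si < Al < N < K.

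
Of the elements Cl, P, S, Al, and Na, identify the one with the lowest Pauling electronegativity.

Na

Na is in period 3, group 1; Al is in period 3, group 13; P is in period 3, group 15; S is in period 3, group 16; Cl is in period 3, group 17.
Atoms toward the upper right of the periodic table pull bonding electrons most strongly.
All lie in period 3, so electronegativity increases left to right.
The lowest Pauling electronegativity among these belongs to Na.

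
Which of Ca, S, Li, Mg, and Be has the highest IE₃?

Consider each +2 ion: Ca²⁺ is the bare [Ar] core; S²⁺ still has 4 valence electrons; Li²⁺ is already 1 electron into the core; Mg²⁺ is the bare [Ne] core; Be²⁺ is the bare [He] core.
Breaking into a closed-shell core is much more expensive than removing a leftover valence electron — Ca, Mg, Li and Be have the largest IE_3 here.
The numbers (kJ/mol): Ca 4912, S 3357, Li 11815, Mg 7733, Be 14849.
Hence IE_3: S < Ca < Mg < Li < Be.

Be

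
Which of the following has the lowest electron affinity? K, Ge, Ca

Ca

K is in period 4, group 1; Ca is in period 4, group 2; Ge is in period 4, group 14.
Electron affinity generally becomes more exothermic across a period toward the halogens and less exothermic down a group.
All lie in period 4; the across-period trend (electron affinity increases left to right) applies, with the exception below.
Note the exception: K has a higher electron affinity than Ca, contrary to the simple trend — adding an electron to Ca (ns²) has to open a new, higher-energy np subshell, which is unfavourable.
Approximate values (kJ/mol): K 48, Ca 2, Ge 119.
The lowest electron affinity among these belongs to Ca.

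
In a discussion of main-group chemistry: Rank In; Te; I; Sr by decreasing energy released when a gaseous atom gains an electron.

EA tends to increase across a period and decrease down a group, though the pattern is less regular than for IE or radius.
All lie in period 5, so electron affinity increases left to right.
So from highest to lowest: I > Te > In > Sr.

I > Te > In > Sr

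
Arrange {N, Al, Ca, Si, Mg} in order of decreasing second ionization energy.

N > Al > Si > Mg > Ca

After 1 electron has been removed, what remains? N⁺ still has 4 valence electrons; Al⁺ still has 2 valence electrons; Ca⁺ still has 1 valence electron; Si⁺ still has 3 valence electrons; Mg⁺ still has 1 valence electron.
All are still removing valence electrons, so compare the +1 ions as you would atoms: IE_2 generally rises across a period (higher Z_eff) and falls down a group (larger shell), subject to the usual subshell exceptions.
Valence configurations: N⁺ [He]2s²2p², Al⁺ [Ne]3s², Ca⁺ [Ar]4s¹, Si⁺ [Ne]3s²3p¹, Mg⁺ [Ne]3s¹.
Si⁺ loses a lone 3p electron whereas Al⁺ must break into a filled 3s² pair, so IE_2(Al) > IE_2(Si) even though Si has the higher nuclear charge.
Tabulated IE_2 (kJ/mol): N 2856, Al 1817, Ca 1145, Si 1577, Mg 1451.
So the second ionization energies run Ca < Mg < Si < Al < N.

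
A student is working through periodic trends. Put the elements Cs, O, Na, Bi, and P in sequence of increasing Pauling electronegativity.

Cs < Na < Bi < P < O

Electronegativity increases across a period and decreases down a group, tracking effective nuclear charge and atomic size.
These span different periods and groups, so the two trends combine.
Na > Cs: they share group 1; the group trend gives Na the larger value.
Bi > Na: period and group pull opposite ways; the across-period shift dominates (2.02 vs 0.93).
P > Bi: they share group 15; the group trend gives P the larger value.
O > P: relative to P, both the across-period and down-group shifts push O's electronegativity up.
For reference (Pauling): O 3.44, Na 0.93, P 2.19, Cs 0.79, Bi 2.02.
So from lowest to highest: Cs < Na < Bi < P < O.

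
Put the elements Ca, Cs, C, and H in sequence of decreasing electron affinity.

Electron affinity generally becomes more exothermic across a period toward the halogens and less exothermic down a group.
Neither a single period nor a single group — weigh both effects.
Cs > Ca: this pair runs against the simple trend — see the exception note.
H > Cs: H sits above Cs in group 1, so the down-group effect alone puts H higher.
C > H: the two effects oppose for this pair; the across-period effect wins (122 vs 73 kJ/mol).
Note the exception: Cs has a higher electron affinity than Ca, contrary to the simple trend — adding an electron to Ca (ns²) has to open a new, higher-energy np subshell, which is unfavourable.
Approximate values (kJ/mol): H 73, C 122, Ca 2, Cs 46.
So from highest to lowest: C > H > Cs > Ca.

C, H, Cs, Ca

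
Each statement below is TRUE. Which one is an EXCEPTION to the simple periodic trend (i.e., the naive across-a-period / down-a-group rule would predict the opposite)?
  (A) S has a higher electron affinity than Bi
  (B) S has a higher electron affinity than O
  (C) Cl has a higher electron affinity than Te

The general trend: electron affinity increases across a period and decreases down a group.
(A) S (period 3, group 16) vs Bi (period 6, group 15): the stated order agrees with the simple trend.
(B) S (period 3, group 16) vs O (period 2, group 16): the stated order contradicts the simple trend.
(C) Cl (period 3, group 17) vs Te (period 5, group 16): the stated order agrees with the simple trend.
The exception is (B): the compact 2p subshell of O repels the added electron more than S's larger 3p does.

(B)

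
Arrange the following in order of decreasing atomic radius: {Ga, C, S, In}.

In > Ga > S > C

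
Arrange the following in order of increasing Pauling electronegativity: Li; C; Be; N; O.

Li < Be < C < N < O

Li is in period 2, group 1; Be is in period 2, group 2; C is in period 2, group 14; N is in period 2, group 15; O is in period 2, group 16.
Electronegativity increases across a period and decreases down a group, tracking effective nuclear charge and atomic size.
All lie in period 2, so electronegativity increases left to right.
So from lowest to highest: Li < Be < C < N < O.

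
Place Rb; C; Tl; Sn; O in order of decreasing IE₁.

O > C > Sn > Tl > Rb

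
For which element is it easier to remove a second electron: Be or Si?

Si

Consider each +1 ion: Be⁺ still has 1 valence electron; Si⁺ still has 3 valence electrons.
All are still removing valence electrons, so compare the +1 ions as you would atoms: IE_2 generally rises across a period (higher Z_eff) and falls down a group (larger shell), subject to the usual subshell exceptions.
Valence configurations: Be⁺ [He]2s¹, Si⁺ [Ne]3s²3p¹.
Approximate IE_2 values (kJ/mol): Be 1757, Si 1577.
Putting it together, IE_2: Si < Be.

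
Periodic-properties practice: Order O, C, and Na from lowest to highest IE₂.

C < O < Na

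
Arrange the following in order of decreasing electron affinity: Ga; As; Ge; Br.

Br > Ge > As > Ga

Ga is in period 4, group 13; Ge is in period 4, group 14; As is in period 4, group 15; Br is in period 4, group 17.
EA tends to increase across a period and decrease down a group, though the pattern is less regular than for IE or radius.
All lie in period 4; the across-period trend (electron affinity increases left to right) applies, with the exception below.
Note the exception: Ge has a higher electron affinity than As, contrary to the simple trend — adding an electron to As's half-filled 4p³ is unfavourable, so Ge (4p²) has the more exothermic EA.
Approximate values (kJ/mol): Ga 29, Ge 119, As 78, Br 325.
So from highest to lowest: Br > Ge > As > Ga.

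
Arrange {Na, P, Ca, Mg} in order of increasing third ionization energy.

P < Ca < Na < Mg

IE_3 is the cost of taking one more electron from the +2 cation: Na²⁺ is already 1 electron into the core; P²⁺ still has 3 valence electrons; Ca²⁺ is the bare [Ar] core; Mg²⁺ is the bare [Ne] core.
Breaking into a closed-shell core is much more expensive than removing a leftover valence electron — Ca, Na and Mg have the largest IE_3 here.
The numbers (kJ/mol): Na 6910, P 2914, Ca 4912, Mg 7733.
Putting it together, IE_3: P < Ca < Na < Mg.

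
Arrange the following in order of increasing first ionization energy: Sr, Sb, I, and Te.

Sr < Sb < Te < I

Sr is in period 5, group 2; Sb is in period 5, group 15; Te is in period 5, group 16; I is in period 5, group 17.
IE₁ increases left→right with effective nuclear charge and decreases top→bottom as the valence shell moves farther out.
All lie in period 5, so first ionization energy increases left to right.
So from lowest to highest: Sr < Sb < Te < I.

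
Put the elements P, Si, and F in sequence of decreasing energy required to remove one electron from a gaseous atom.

F > P > Si

F is in period 2, group 17; Si is in period 3, group 14; P is in period 3, group 15.
Across a period the outer electron is held more tightly (higher IE₁); down a group it sits in a higher shell, more shielded, and comes off more easily.
These span different periods and groups, so the two trends combine.
P > Si: P lies to the right of Si in period 3, so the across-period effect alone puts P higher.
F > P: both effects reinforce here, so F is clearly the higher of the two.
Approximate values (kJ/mol): F 1681, Si 786, P 1012.
So from highest to lowest: F > P > Si.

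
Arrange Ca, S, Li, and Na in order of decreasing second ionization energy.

IE_2 is the cost of taking one more electron from the +1 cation: Ca⁺ still has 1 valence electron; S⁺ still has 5 valence electrons; Li⁺ is the bare [He] core; Na⁺ is the bare [Ne] core.
Core electrons are held far more tightly than valence electrons, so Na and Li top the IE_2 order.
Valence configurations: Ca⁺ [Ar]4s¹, S⁺ [Ne]3s²3p³.
The numbers (kJ/mol): Ca 1145, S 2252, Li 7298, Na 4562.
Hence IE_2: Ca < S < Na < Li.

Li > Na > S > Ca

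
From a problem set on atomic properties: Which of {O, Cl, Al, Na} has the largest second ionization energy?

The second ionization energy removes an electron from the +1 ion. For each element: O⁺ still has 5 valence electrons; Cl⁺ still has 6 valence electrons; Al⁺ still has 2 valence electrons; Na⁺ is the bare [Ne] core.
Pulling an electron out of a noble-gas core costs far more than removing a remaining valence electron, so Na sits at the high end of IE_2.
Valence configurations: O⁺ [He]2s²2p³, Cl⁺ [Ne]3s²3p⁴, Al⁺ [Ne]3s².
Tabulated IE_2 (kJ/mol): O 3388, Cl 2298, Al 1817, Na 4562.
Putting it together, IE_2: Al < Cl < O < Na.

Na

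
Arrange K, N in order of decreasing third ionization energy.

IE_3 is the cost of taking one more electron from the +2 cation: K²⁺ is already 1 electron into the core; N²⁺ still has 3 valence electrons.
Usually core removal costs more than valence removal, but here the competition is close: a tightly held n=2 valence electron can cost more to remove than an n=3 core electron, so the actual values have to decide it.
The numbers (kJ/mol): K 4420, N 4578.
Overall IE_3 order: K < N.

N > K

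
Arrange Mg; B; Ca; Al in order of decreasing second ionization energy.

Consider each +1 ion: Mg⁺ still has 1 valence electron; B⁺ still has 2 valence electrons; Ca⁺ still has 1 valence electron; Al⁺ still has 2 valence electrons.
All are still removing valence electrons, so compare the +1 ions as you would atoms: IE_2 generally rises across a period (higher Z_eff) and falls down a group (larger shell), subject to the usual subshell exceptions.
Valence configurations: Mg⁺ [Ne]3s¹, B⁺ [He]2s², Ca⁺ [Ar]4s¹, Al⁺ [Ne]3s².
Approximate IE_2 values (kJ/mol): Mg 1451, B 2427, Ca 1145, Al 1817.
Hence IE_2: Ca < Mg < Al < B.

B, Al, Mg, Ca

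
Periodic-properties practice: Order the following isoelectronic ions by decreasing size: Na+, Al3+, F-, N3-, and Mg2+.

All of these have 10 electrons, so size is governed by nuclear charge alone: the more protons, the stronger the pull on the same electron cloud, and the smaller the ion.
Nuclear charges: Al3+ (Z=13), Mg2+ (Z=12), Na+ (Z=11), F- (Z=9), N3- (Z=7).
Largest to smallest: N3- > F- > Na+ > Mg2+ > Al3+.

N3-, F-, Na+, Mg2+, Al3+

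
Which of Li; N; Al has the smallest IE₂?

Al

Consider each +1 ion: Li⁺ is the bare [He] core; N⁺ still has 4 valence electrons; Al⁺ still has 2 valence electrons.
Core electrons are held far more tightly than valence electrons, so Li tops the IE_2 order.
Valence configurations: N⁺ [He]2s²2p², Al⁺ [Ne]3s².
The numbers (kJ/mol): Li 7298, N 2856, Al 1817.
So the second ionization energies run Al < N < Li.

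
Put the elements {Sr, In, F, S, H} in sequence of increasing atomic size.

H < F < S < In < Sr

H is in period 1, group 1; F is in period 2, group 17; S is in period 3, group 16; Sr is in period 5, group 2; In is in period 5, group 13.
Radius decreases left→right (rising Z_eff, same n) and increases top→bottom (higher n).
These span different periods and groups, so the two trends combine.
F > H: the two effects oppose for this pair; the down-group effect wins (64 vs 32 pm).
S > F: relative to F, both the across-period and down-group shifts push S's atomic radius up.
In > S: both effects reinforce here, so In is clearly the larger of the two.
Sr > In: Sr lies to the left of In in period 5, so the across-period effect alone puts Sr larger.
Tabulated atomic radius (pm): H 32, F 64, S 103, Sr 185, In 142.
So from smallest to largest: H < F < S < In < Sr.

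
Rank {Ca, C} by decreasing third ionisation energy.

Ca > C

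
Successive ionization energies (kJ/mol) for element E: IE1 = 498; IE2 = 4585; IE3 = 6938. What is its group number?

Group 1

Look for the largest jump between consecutive ionization energies: IE2/IE1 ≈ 9.2, far larger than any earlier ratio.
That jump marks the point where a core electron is being removed. So the atom has 1 valence electron.
A main-group element with 1 valence electron is in group 1.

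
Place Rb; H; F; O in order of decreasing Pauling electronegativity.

H is in period 1, group 1; O is in period 2, group 16; F is in period 2, group 17; Rb is in period 5, group 1.
Electronegativity increases across a period and decreases down a group, tracking effective nuclear charge and atomic size.
These span different periods and groups, so the two trends combine.
H > Rb: H sits above Rb in group 1, so the down-group effect alone puts H higher.
O > H: the two effects oppose for this pair; the across-period effect wins (3.44 vs 2.20).
F > O: both are in period 2; the period trend gives F the larger value.
For reference (Pauling): H 2.20, O 3.44, F 3.98, Rb 0.82.
So from highest to lowest: F > O > H > Rb.

F, O, H, Rb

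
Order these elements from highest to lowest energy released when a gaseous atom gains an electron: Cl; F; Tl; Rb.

F is in period 2, group 17; Cl is in period 3, group 17; Rb is in period 5, group 1; Tl is in period 6, group 13.
Adding an electron releases more energy for atoms nearer the top right (short of the noble gases).
Neither a single period nor a single group — weigh both effects.
Rb > Tl: period and group pull opposite ways; the down-group shift dominates (47 vs 19 kJ/mol).
F > Rb: relative to Rb, both the across-period and down-group shifts push F's electron affinity up.
Cl > F: this pair runs against the simple trend — see the exception note.
Note the exception: Cl has a higher electron affinity than F, contrary to the simple trend — F's small 2p subshell makes the incoming electron feel strong e⁻–e⁻ repulsion, so Cl actually releases more energy on gaining an electron.
Tabulated electron affinity (kJ/mol): F 328, Cl 349, Rb 47, Tl 19.
So from highest to lowest: Cl > F > Rb > Tl.

Cl > F > Rb > Tl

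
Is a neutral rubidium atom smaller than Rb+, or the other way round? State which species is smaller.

Rb+

Forming Rb+ removes 1 electron from Rb. Fewer electrons for the same nuclear charge means less shielding and a higher Z_eff on the remaining electrons, and for main-group metals the entire outer shell is lost.
A cation is smaller than its parent atom: Rb+ < Rb.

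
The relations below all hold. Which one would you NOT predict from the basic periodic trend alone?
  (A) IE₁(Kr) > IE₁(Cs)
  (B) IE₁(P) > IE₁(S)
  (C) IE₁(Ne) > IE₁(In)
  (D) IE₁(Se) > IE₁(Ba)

(B)

The general trend: first ionisation energy increases across a period and decreases down a group.
(A) Kr (period 4, group 18) vs Cs (period 6, group 1): the stated order agrees with the simple trend.
(B) P (period 3, group 15) vs S (period 3, group 16): the stated order contradicts the simple trend.
(C) Ne (period 2, group 18) vs In (period 5, group 13): the stated order agrees with the simple trend.
(D) Se (period 4, group 16) vs Ba (period 6, group 2): the stated order agrees with the simple trend.
The exception is (B): S (3p⁴) ionizes more easily than half-filled P (3p³) because the paired 3p electron in S is pushed out by e⁻–e⁻ repulsion.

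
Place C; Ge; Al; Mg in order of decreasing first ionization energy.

C is in period 2, group 14; Mg is in period 3, group 2; Al is in period 3, group 13; Ge is in period 4, group 14.
First ionization energy rises across a period (greater Z_eff holds electrons more tightly) and falls down a group (valence electrons are farther from the nucleus).
These span different periods and groups, so the two trends combine.
Mg > Al: this pair runs against the simple trend — see the exception note.
Ge > Mg: the two effects oppose for this pair; the across-period effect wins (762 vs 738 kJ/mol).
C > Ge: C sits above Ge in group 14, so the down-group effect alone puts C higher.
Note the exception: Mg has a higher first ionization energy than Al, contrary to the simple trend — Al's single 3p electron is easier to remove than one from Mg's filled 3s².
Approximate values (kJ/mol): C 1086, Mg 738, Al 578, Ge 762.
So from highest to lowest: C > Ge > Mg > Al.

C > Ge > Mg > Al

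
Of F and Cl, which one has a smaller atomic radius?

F

F is in period 2, group 17; Cl is in period 3, group 17.
Atomic radius shrinks across a period as nuclear charge pulls the same shell inward, and grows down a group as new shells are added.
All are in group 17, so atomic radius increases down the group.
So F has the smaller atomic radius (F < Cl).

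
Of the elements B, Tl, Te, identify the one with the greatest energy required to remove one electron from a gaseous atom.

B is in period 2, group 13; Te is in period 5, group 16; Tl is in period 6, group 13.
Across a period the outer electron is held more tightly (higher IE₁); down a group it sits in a higher shell, more shielded, and comes off more easily.
Neither a single period nor a single group — weigh both effects.
B > Tl: they share group 13; the group trend gives B the larger value.
Te > B: the two effects oppose for this pair; the across-period effect wins (869 vs 801 kJ/mol).
For reference (kJ/mol): B 801, Te 869, Tl 589.
The greatest energy required to remove one electron from a gaseous atom among these belongs to Te.

Te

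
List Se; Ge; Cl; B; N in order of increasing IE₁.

Ge < B < Se < Cl < N

B is in period 2, group 13; N is in period 2, group 15; Cl is in period 3, group 17; Ge is in period 4, group 14; Se is in period 4, group 16.
Across a period the outer electron is held more tightly (higher IE₁); down a group it sits in a higher shell, more shielded, and comes off more easily.
Neither a single period nor a single group — weigh both effects.
B > Ge: period and group pull opposite ways; the down-group shift dominates (801 vs 762 kJ/mol).
Se > B: period and group pull opposite ways; the across-period shift dominates (941 vs 801 kJ/mol).
Cl > Se: relative to Se, both the across-period and down-group shifts push Cl's first ionization energy up.
N > Cl: period and group pull opposite ways; the down-group shift dominates (1402 vs 1251 kJ/mol).
Tabulated first ionization energy (kJ/mol): B 801, N 1402, Cl 1251, Ge 762, Se 941.
So from lowest to highest: Ge < B < Se < Cl < N.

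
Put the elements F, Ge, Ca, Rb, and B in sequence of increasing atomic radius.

B is in period 2, group 13; F is in period 2, group 17; Ca is in period 4, group 2; Ge is in period 4, group 14; Rb is in period 5, group 1.
Moving right in a period, electrons are added to the same shell under a stronger nuclear pull, so atoms get smaller; moving down, a new shell is opened and atoms get larger.
Neither a single period nor a single group — weigh both effects.
B > F: both are in period 2; the period trend gives B the larger value.
Ge > B: the two effects oppose for this pair; the down-group effect wins (121 vs 85 pm).
Ca > Ge: Ca lies to the left of Ge in period 4, so the across-period effect alone puts Ca larger.
Rb > Ca: both effects reinforce here, so Rb is clearly the larger of the two.
Tabulated atomic radius (pm): B 85, F 64, Ca 171, Ge 121, Rb 210.
So from smallest to largest: F < B < Ge < Ca < Rb.

F < B < Ge < Ca < Rb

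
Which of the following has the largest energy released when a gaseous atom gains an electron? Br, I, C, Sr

Br

C is in period 2, group 14; Br is in period 4, group 17; Sr is in period 5, group 2; I is in period 5, group 17.
EA tends to increase across a period and decrease down a group, though the pattern is less regular than for IE or radius.
Here both period and group differ, so the two effects have to be weighed against each other.
C > Sr: both effects reinforce here, so C is clearly the higher of the two.
I > C: period and group pull opposite ways; the across-period shift dominates (295 vs 122 kJ/mol).
Br > I: they share group 17; the group trend gives Br the larger value.
Approximate values (kJ/mol): C 122, Br 325, Sr 5, I 295.
The largest energy released when a gaseous atom gains an electron among these belongs to Br.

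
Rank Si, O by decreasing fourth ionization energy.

After 3 electrons have been removed, what remains? Si³⁺ still has 1 valence electron; O³⁺ still has 3 valence electrons.
All are still removing valence electrons, so compare the +3 ions as you would atoms: IE_4 generally rises across a period (higher Z_eff) and falls down a group (larger shell), subject to the usual subshell exceptions.
Valence configurations: Si³⁺ [Ne]3s¹, O³⁺ [He]2s²2p¹.
Tabulated IE_4 (kJ/mol): Si 4356, O 7469.
So the fourth ionization energies run Si < O.

O > Si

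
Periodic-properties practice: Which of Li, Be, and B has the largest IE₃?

Be

Consider each +2 ion: Li²⁺ is already 1 electron into the core; Be²⁺ is the bare [He] core; B²⁺ still has 1 valence electron.
Breaking into a closed-shell core is much more expensive than removing a leftover valence electron — Li and Be have the largest IE_3 here.
Approximate IE_3 values (kJ/mol): Li 11815, Be 14849, B 3660.
So the third ionization energies run B < Li < Be.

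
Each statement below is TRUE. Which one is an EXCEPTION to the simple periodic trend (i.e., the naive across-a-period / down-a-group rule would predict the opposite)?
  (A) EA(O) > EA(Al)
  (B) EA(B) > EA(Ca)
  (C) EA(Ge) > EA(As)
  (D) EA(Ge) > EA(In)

(C)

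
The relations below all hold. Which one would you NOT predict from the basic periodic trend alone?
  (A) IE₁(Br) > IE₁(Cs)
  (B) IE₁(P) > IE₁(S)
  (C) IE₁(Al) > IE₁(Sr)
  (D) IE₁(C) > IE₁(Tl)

The general trend: IE₁ increases across a period and decreases down a group.
(A) Br (period 4, group 17) vs Cs (period 6, group 1): the stated order agrees with the simple trend.
(B) P (period 3, group 15) vs S (period 3, group 16): the stated order contradicts the simple trend.
(C) Al (period 3, group 13) vs Sr (period 5, group 2): the stated order agrees with the simple trend.
(D) C (period 2, group 14) vs Tl (period 6, group 13): the stated order agrees with the simple trend.
The exception is (B): S (3p⁴) ionizes more easily than half-filled P (3p³) because the paired 3p electron in S is pushed out by e⁻–e⁻ repulsion.

(B)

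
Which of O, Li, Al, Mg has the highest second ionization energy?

Li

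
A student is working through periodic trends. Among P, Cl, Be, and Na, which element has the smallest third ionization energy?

P

Consider each +2 ion: P²⁺ still has 3 valence electrons; Cl²⁺ still has 5 valence electrons; Be²⁺ is the bare [He] core; Na²⁺ is already 1 electron into the core.
Breaking into a closed-shell core is much more expensive than removing a leftover valence electron — Na and Be have the largest IE_3 here.
Valence configurations: P²⁺ [Ne]3s²3p¹, Cl²⁺ [Ne]3s²3p³.
The numbers (kJ/mol): P 2914, Cl 3822, Be 14849, Na 6910.
Overall IE_3 order: P < Cl < Na < Be.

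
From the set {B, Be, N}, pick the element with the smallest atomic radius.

N

Be is in period 2, group 2; B is in period 2, group 13; N is in period 2, group 15.
Atomic radius shrinks across a period as nuclear charge pulls the same shell inward, and grows down a group as new shells are added.
All lie in period 2, so atomic radius increases right to left.
The smallest atomic radius among these belongs to N.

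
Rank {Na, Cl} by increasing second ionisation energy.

IE_2 is the cost of taking one more electron from the +1 cation: Na⁺ is the bare [Ne] core; Cl⁺ still has 6 valence electrons.
Core electrons are held far more tightly than valence electrons, so Na tops the IE_2 order.
Tabulated IE_2 (kJ/mol): Na 4562, Cl 2298.
Overall IE_2 order: Cl < Na.

Cl, Na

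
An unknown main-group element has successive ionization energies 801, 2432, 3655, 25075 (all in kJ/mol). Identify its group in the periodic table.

Group 13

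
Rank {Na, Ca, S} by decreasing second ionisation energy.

The second ionization energy removes an electron from the +1 ion. For each element: Na⁺ is the bare [Ne] core; Ca⁺ still has 1 valence electron; S⁺ still has 5 valence electrons.
Pulling an electron out of a noble-gas core costs far more than removing a remaining valence electron, so Na sits at the high end of IE_2.
Valence configurations: Ca⁺ [Ar]4s¹, S⁺ [Ne]3s²3p³.
The numbers (kJ/mol): Na 4562, Ca 1145, S 2252.
Hence IE_2: Ca < S < Na.

Na > S > Ca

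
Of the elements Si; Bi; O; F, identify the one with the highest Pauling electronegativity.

F

Atoms toward the upper right of the periodic table pull bonding electrons most strongly.
Here both period and group differ, so the two effects have to be weighed against each other.
Bi > Si: period and group pull opposite ways; the across-period shift dominates (2.02 vs 1.90).
O > Bi: relative to Bi, both the across-period and down-group shifts push O's electronegativity up.
F > O: F lies to the right of O in period 2, so the across-period effect alone puts F higher.
For reference (Pauling): O 3.44, F 3.98, Si 1.90, Bi 2.02.
The highest Pauling electronegativity among these belongs to F.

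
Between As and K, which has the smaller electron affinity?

K

K is in period 4, group 1; As is in period 4, group 15.
Atoms with high Z_eff and room in the valence shell (especially the halogens) have the most exothermic electron affinities.
All lie in period 4, so electron affinity increases left to right.
So K has the smaller electron affinity (K < As).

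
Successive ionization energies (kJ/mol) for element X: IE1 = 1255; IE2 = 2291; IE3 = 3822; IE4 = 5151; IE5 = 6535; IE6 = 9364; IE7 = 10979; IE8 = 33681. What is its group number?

Group 17

Look for the largest jump between consecutive ionization energies: IE8/IE7 ≈ 3.1, far larger than any earlier ratio.
That jump marks the point where a core electron is being removed. So the atom has 7 valence electrons.
A main-group element with 7 valence electrons is in group 17.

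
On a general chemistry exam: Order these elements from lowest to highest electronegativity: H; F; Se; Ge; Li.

Li < Ge < H < Se < F

EN rises left→right (higher Z_eff, smaller atoms) and falls top→bottom (larger, more shielded atoms).
Neither a single period nor a single group — weigh both effects.
Ge > Li: the two effects oppose for this pair; the across-period effect wins (2.01 vs 0.98).
H > Ge: period and group pull opposite ways; the down-group shift dominates (2.20 vs 2.01).
Se > H: period and group pull opposite ways; the across-period shift dominates (2.55 vs 2.20).
F > Se: both effects reinforce here, so F is clearly the higher of the two.
Tabulated electronegativity (Pauling): H 2.20, Li 0.98, F 3.98, Ge 2.01, Se 2.55.
So from lowest to highest: Li < Ge < H < Se < F.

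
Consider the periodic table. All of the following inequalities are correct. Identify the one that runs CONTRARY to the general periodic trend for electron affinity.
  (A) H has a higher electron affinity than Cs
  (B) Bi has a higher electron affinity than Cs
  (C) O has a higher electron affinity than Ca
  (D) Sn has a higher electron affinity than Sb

The general trend: electron affinity increases across a period and decreases down a group.
(A) H (period 1, group 1) vs Cs (period 6, group 1): the stated order agrees with the simple trend.
(B) Bi (period 6, group 15) vs Cs (period 6, group 1): the stated order agrees with the simple trend.
(C) O (period 2, group 16) vs Ca (period 4, group 2): the stated order agrees with the simple trend.
(D) Sn (period 5, group 14) vs Sb (period 5, group 15): the stated order contradicts the simple trend.
The exception is (D): adding an electron to Sb's half-filled 5p³ is unfavourable, so Sn has the more exothermic EA.

(D)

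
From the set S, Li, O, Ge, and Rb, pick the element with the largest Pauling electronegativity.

O

EN rises left→right (higher Z_eff, smaller atoms) and falls top→bottom (larger, more shielded atoms).
Neither a single period nor a single group — weigh both effects.
Li > Rb: Li sits above Rb in group 1, so the down-group effect alone puts Li higher.
Ge > Li: the two effects oppose for this pair; the across-period effect wins (2.01 vs 0.98).
S > Ge: both effects reinforce here, so S is clearly the higher of the two.
O > S: O sits above S in group 16, so the down-group effect alone puts O higher.
Tabulated electronegativity (Pauling): Li 0.98, O 3.44, S 2.58, Ge 2.01, Rb 0.82.
The largest Pauling electronegativity among these belongs to O.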